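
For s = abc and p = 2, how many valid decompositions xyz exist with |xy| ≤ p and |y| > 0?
3

For s = 'abc' with pumping length p = 2:

Constraints: |xy| ≤ 2, |y| > 0

Valid decompositions (|xy| ≤ p, |y| ≥ 1):
  • x='', y='a', z='bc'
  • x='a', y='b', z='c'
  • x='', y='ab', z='c'

Total count: 3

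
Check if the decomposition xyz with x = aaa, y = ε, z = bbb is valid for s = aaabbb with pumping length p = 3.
Violated: |y| > 0

The decomposition x = aaa, y = ε, z = bbb for s = aaabbb with p = 3
violates the constraint: |y| > 0

|y| = 0, but the pumping lemma requires |y| > 0 (y must be non-empty).

Pumping lemma constraints:
1. xyz = s (decomposition is valid)
2. |xy| ≤ p
3. |y| > 0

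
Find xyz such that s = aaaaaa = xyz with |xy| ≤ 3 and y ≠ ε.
x = '', y = 'aaa', z = 'aaa'

For s = aaaaaa and p = 3, one valid decomposition is:
- x = '' (length 0)
- y = 'aaa' (length 3)
- z = 'aaa' (length 3)

Verification:
- xyz = '' + 'aaa' + 'aaa' = aaaaaa ✓
- |xy| = 3 ≤ 3 ✓
- |y| = 3 > 0 ✓

All pumping lemma constraints are satisfied.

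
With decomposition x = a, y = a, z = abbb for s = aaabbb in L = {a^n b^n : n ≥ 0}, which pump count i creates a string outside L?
i = 0

xy⁰z = a · ε · abbb = aabbb; aabbb has 2 a's and 3 b's; 2 ≠ 3, so it is not in L.
(Other choices also work, e.g. i = 2, 3; only i = 1 is guaranteed to stay in L since xy¹z = s.)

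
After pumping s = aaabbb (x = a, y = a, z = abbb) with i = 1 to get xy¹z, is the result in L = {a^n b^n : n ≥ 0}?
Yes

xy¹z = a · a · abbb = aaabbb.
aaabbb = a^3 b^3 has equal counts (3 = 3), so it is in L.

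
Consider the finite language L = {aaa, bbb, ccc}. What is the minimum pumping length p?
p = 4

For a finite language L, the pumping lemma holds vacuously if p > max|s| for s ∈ L.

The longest string in L = {aaa, bbb, ccc} has length 3.
If p = 4, then no string s ∈ L has |s| ≥ p, so the condition is vacuously true.

The minimum pumping length is p = 4.

Why no smaller p works: for any p ≤ 3, the longest string s ∈ L has |s| = 3 ≥ p, so it would
have to be pumpable; but pumping up (i = 2, 3, ...) produces ever longer strings, which cannot all lie in the
finite language L. So the pumping property fails for every p ≤ 3.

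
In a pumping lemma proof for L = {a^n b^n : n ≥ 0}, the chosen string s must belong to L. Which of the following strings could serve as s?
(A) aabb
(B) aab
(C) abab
(A) aabb

The pumping lemma is applied to a string s that lies in L, so first check membership of each option:
- (A) aabb = a^2 b^2 has equal counts (2 = 2), so it is in L ✓
- (B) aab has 2 a's and 1 b's; 2 ≠ 1, so it is not in L ✗
- (C) abab has an a after a b, so it is not of the form a^n b^n and is not in L ✗

Only (A) aabb is in L, so it is the only candidate that could play the role of s.
(In a complete proof one picks s in terms of the pumping length p so that |s| ≥ p is guaranteed; a fixed string like aabb illustrates the shape of such an s.)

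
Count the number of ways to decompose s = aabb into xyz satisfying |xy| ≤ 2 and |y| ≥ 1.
3

For s = 'aabb' with pumping length p = 2:

Constraints: |xy| ≤ 2, |y| > 0

Valid decompositions (|xy| ≤ p, |y| ≥ 1):
  • x='', y='a', z='abb'
  • x='a', y='a', z='bb'
  • x='', y='aa', z='bb'

Total count: 3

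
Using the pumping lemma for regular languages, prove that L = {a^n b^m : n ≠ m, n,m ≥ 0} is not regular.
Assume for contradiction that L is regular, and let p ≥ 1 be the pumping length given by the pumping lemma.
Choose s = a^p b^(p + p!). Then s ∈ L because p ≠ p + p! (as p! ≥ 1), and |s| ≥ p.
By the pumping lemma, s = xyz for some x, y, z with |xy| ≤ p, |y| ≥ 1, and xy^i z ∈ L for every i ≥ 0.
Since |xy| ≤ p and the first p symbols of s are all a's, y = a^k for some k with 1 ≤ k ≤ p.
For every i ≥ 0, xy^i z = a^(p + (i − 1)k) b^(p + p!).

Because 1 ≤ k ≤ p, k divides p!. Let t = p!/k (a positive integer) and take i = t + 1.
Then the number of a's is p + tk = p + p!, which equals the number of b's.
So xy^(t+1) z = a^(p + p!) b^(p + p!) has equally many a's and b's and is NOT in L.

This contradicts the pumping lemma, which requires xy^i z ∈ L for all i ≥ 0.
Hence L = {a^n b^m : n ≠ m, n,m ≥ 0} is not regular. ∎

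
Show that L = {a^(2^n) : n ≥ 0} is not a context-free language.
Assume for contradiction that L is context-free, and let p ≥ 1 be the pumping length given by the pumping lemma for CFLs.
Choose s = a^(2^p). Then s ∈ L and |s| = 2^p ≥ p.
By the CFL pumping lemma, s = uvxyz for some u, v, x, y, z with |vxy| ≤ p, |vy| ≥ 1, and uv^i xy^i z ∈ L for every i ≥ 0.
All symbols are a's, so only lengths matter: let k = |vy|, with 1 ≤ k ≤ |vxy| ≤ p < 2^p.

Take i = 2: |uv²xy²z| = 2^p + k, and 2^p < 2^p + k < 2^p + 2^p = 2^(p+1).
So the length lies strictly between consecutive powers of two and is not a power of 2; uv²xy²z ∉ L.

This contradicts the CFL pumping lemma, which requires uv^i xy^i z ∈ L for all i ≥ 0.
Hence L = {a^(2^n) : n ≥ 0} is not context-free. ∎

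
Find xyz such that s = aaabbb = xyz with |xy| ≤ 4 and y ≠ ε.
x = '', y = 'a', z = 'aabbb'

For s = aaabbb and p = 4, one valid decomposition is:
- x = '' (length 0)
- y = 'a' (length 1)
- z = 'aabbb' (length 5)

Verification:
- xyz = '' + 'a' + 'aabbb' = aaabbb ✓
- |xy| = 1 ≤ 4 ✓
- |y| = 1 > 0 ✓

All pumping lemma constraints are satisfied.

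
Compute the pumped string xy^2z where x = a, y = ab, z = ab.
aababab

Given x = 'a', y = 'ab', z = 'ab' and i = 2:

xy^2z = x + y·y·...·y (2 times) + z
       = 'a' + 'ab'^2 + 'ab'
       = 'a' + 'abab' + 'ab'
       = 'aababab'

The pumped string is 'aababab' with length 7.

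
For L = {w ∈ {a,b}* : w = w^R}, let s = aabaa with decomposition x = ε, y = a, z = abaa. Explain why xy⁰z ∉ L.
xy⁰z = abaa ∉ L

Pumping with i = 0 replaces y = a by y⁰ = ε:
- Original: s = xyz = aabaa; aabaa reversed is aabaa, the same string, so it is a palindrome and is in L
- Pumped: xy⁰z = ε · ε · abaa = abaa
- abaa reversed is aaba ≠ abaa, so it is not a palindrome and is not in L

The pumping lemma would require xy⁰z ∈ L, so this decomposition yields a contradiction.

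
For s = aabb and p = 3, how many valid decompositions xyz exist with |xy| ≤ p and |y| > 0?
6

For s = 'aabb' with pumping length p = 3:

Constraints: |xy| ≤ 3, |y| > 0

Valid decompositions (|xy| ≤ p, |y| ≥ 1):
  • x='', y='a', z='abb'
  • x='a', y='a', z='bb'
  • x='', y='aa', z='bb'
  • x='aa', y='b', z='b'
  • x='a', y='ab', z='b'
  • x='', y='aab', z='b'

Total count: 6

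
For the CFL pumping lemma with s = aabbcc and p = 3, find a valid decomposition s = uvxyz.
u='aa', v='b', x='b', y='c', z='c'

For s = aabbcc with pumping length p = 3:

One valid decomposition:
- u = 'aa'
- v = 'b'
- x = 'b'
- y = 'c'
- z = 'c'

Verification:
- uvxyz = 'aa' + 'b' + 'b' + 'c' + 'c' = aabbcc ✓
- |vxy| = |'bbc'| = 3 ≤ 3 ✓
- |vy| = |'bc'| = 2 > 0 ✓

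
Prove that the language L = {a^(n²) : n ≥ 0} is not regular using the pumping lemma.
Assume for contradiction that L is regular, and let p ≥ 1 be the pumping length given by the pumping lemma.
Choose s = a^(p²). Then s ∈ L and |s| = p² ≥ p.
By the pumping lemma, s = xyz for some x, y, z with |xy| ≤ p, |y| ≥ 1, and xy^i z ∈ L for every i ≥ 0.
Here y = a^k for some k with 1 ≤ k ≤ |xy| ≤ p.

Take i = 2: |xy²z| = p² + k.
Now p² < p² + k ≤ p² + p < p² + 2p + 1 = (p + 1)².
So |xy²z| lies strictly between the consecutive squares p² and (p + 1)², hence is not a perfect square, and xy²z ∉ L.

This contradicts the pumping lemma, which requires xy^i z ∈ L for all i ≥ 0.
Hence L = {a^(n²) : n ≥ 0} is not regular. ∎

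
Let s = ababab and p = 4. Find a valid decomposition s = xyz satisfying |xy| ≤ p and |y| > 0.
x = 'ab', y = 'ab', z = 'ab'

For s = ababab and p = 4, one valid decomposition is:
- x = 'ab' (length 2)
- y = 'ab' (length 2)
- z = 'ab' (length 2)

Verification:
- xyz = 'ab' + 'ab' + 'ab' = ababab ✓
- |xy| = 4 ≤ 4 ✓
- |y| = 2 > 0 ✓

All pumping lemma constraints are satisfied.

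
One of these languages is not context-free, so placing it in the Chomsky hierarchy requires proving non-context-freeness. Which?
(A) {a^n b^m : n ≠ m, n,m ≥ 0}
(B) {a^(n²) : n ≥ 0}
(B) {a^(n²) : n ≥ 0}

(B) {a^(n²) : n ≥ 0} requires the CFL pumping lemma.

- {a^n b^m : n ≠ m, n,m ≥ 0} is context-free (but not regular)
  • Can be shown non-regular with the regular pumping lemma
  • After pumping a's, we can make n = m

- {a^(n²) : n ≥ 0} is NOT context-free
  • Requires the CFL pumping lemma to prove
  • Gaps between squares grow unboundedly

The CFL pumping lemma is "stronger" in that it can prove non-membership
in the larger class of context-free languages.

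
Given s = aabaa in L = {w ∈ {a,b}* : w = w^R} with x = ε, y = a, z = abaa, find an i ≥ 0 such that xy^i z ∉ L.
i = 2

xy²z = ε · aa · abaa = aaabaa; aaabaa reversed is aabaaa ≠ aaabaa, so it is not a palindrome and is not in L.
(Other choices also work, e.g. i = 0, 3; only i = 1 is guaranteed to stay in L since xy¹z = s.)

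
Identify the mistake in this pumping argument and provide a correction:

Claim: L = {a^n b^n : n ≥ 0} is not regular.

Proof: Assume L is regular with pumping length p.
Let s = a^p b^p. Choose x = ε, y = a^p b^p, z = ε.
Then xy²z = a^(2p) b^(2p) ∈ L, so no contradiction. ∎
Error: The decomposition violates |xy| ≤ p. With y = a^p b^p, |xy| = |y| = 2p > p. (The proof also miscomputes xy²z, which would be a^p b^p a^p b^p rather than a^(2p) b^(2p), and it wrongly treats one harmless decomposition as settling the matter — the prover does not get to choose the decomposition.)

Correction: The pumping lemma requires |xy| ≤ p, and the argument must handle every decomposition satisfying |xy| ≤ p, |y| ≥ 1. Since s starts with p a's, any such y consists only of a's, say y = a^k with k ≥ 1. Then xy²z = a^(p+k) b^p has unequal numbers of a's and b's, so xy²z ∉ L — the required contradiction.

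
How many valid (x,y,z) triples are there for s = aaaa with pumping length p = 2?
3

For s = 'aaaa' with pumping length p = 2:

Constraints: |xy| ≤ 2, |y| > 0

Valid decompositions (|xy| ≤ p, |y| ≥ 1):
  • x='', y='a', z='aaa'
  • x='a', y='a', z='aa'
  • x='', y='aa', z='aa'

Total count: 3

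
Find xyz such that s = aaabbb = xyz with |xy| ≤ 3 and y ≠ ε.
x = '', y = 'aa', z = 'abbb'

For s = aaabbb and p = 3, one valid decomposition is:
- x = '' (length 0)
- y = 'aa' (length 2)
- z = 'abbb' (length 4)

Verification:
- xyz = '' + 'aa' + 'abbb' = aaabbb ✓
- |xy| = 2 ≤ 3 ✓
- |y| = 2 > 0 ✓

All pumping lemma constraints are satisfied.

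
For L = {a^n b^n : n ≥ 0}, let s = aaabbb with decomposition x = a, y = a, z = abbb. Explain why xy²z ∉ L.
xy²z = aaaabbb ∉ L

Pumping with i = 2 replaces y = a by y² = aa:
- Original: s = xyz = aaabbb; aaabbb = a^3 b^3 has equal counts (3 = 3), so it is in L
- Pumped: xy²z = a · aa · abbb = aaaabbb
- aaaabbb has 4 a's and 3 b's; 4 ≠ 3, so it is not in L

The pumping lemma would require xy²z ∈ L, so this decomposition yields a contradiction.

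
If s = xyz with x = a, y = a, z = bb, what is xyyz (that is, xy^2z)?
aaabb

Given x = 'a', y = 'a', z = 'bb' and i = 2:

xy^2z = x + y·y·...·y (2 times) + z
       = 'a' + 'a'^2 + 'bb'
       = 'a' + 'aa' + 'bb'
       = 'aaabb'

The pumped string is 'aaabb' with length 5.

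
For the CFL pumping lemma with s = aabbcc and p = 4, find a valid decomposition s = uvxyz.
u='a', v='a', x='bb', y='c', z='c'

For s = aabbcc with pumping length p = 4:

One valid decomposition:
- u = 'a'
- v = 'a'
- x = 'bb'
- y = 'c'
- z = 'c'

Verification:
- uvxyz = 'a' + 'a' + 'bb' + 'c' + 'c' = aabbcc ✓
- |vxy| = |'abbc'| = 4 ≤ 4 ✓
- |vy| = |'ac'| = 2 > 0 ✓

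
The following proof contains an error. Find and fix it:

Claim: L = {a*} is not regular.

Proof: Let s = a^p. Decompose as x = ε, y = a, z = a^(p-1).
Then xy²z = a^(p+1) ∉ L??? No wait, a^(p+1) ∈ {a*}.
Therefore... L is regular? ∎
Error: The proof attempts to show a*  is not regular, but a* IS regular!

Correction: a* is a regular language (recognized by a simple DFA with one accepting state and self-loop on 'a'). The pumping lemma can only prove non-regularity, not regularity. For regular languages, pumping always works.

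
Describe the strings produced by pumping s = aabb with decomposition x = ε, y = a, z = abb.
{xy^i z : i ≥ 0} = {a^(i+1) b^2 : i ≥ 0} = {abb, aabb, aaabb, ...}

With x = ε, y = a, z = abb: Starting with aabb and pumping the first 'a' (z = abb keeps the second 'a'), we get strings with i+1 a's followed by 2 b's for i = 0, 1, 2, ...; note bb is not produced because z always contributes one a.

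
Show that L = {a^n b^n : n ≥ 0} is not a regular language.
Assume for contradiction that L is regular, and let p ≥ 1 be the pumping length given by the pumping lemma.
Choose s = a^p b^p. Then s ∈ L and |s| = 2p ≥ p.
By the pumping lemma, s = xyz for some x, y, z with |xy| ≤ p, |y| ≥ 1, and xy^i z ∈ L for every i ≥ 0.
Since |xy| ≤ p and the first p symbols of s are all a's, we must have y = a^k for some k with 1 ≤ k ≤ p.

Take i = 3: xy³z = a^(p + 2k) b^p.
This string has p + 2k a's but p b's, and p + 2k > p because k ≥ 1. So xy³z ∉ L.

This contradicts the pumping lemma, which requires xy^i z ∈ L for all i ≥ 0.
Hence L = {a^n b^n : n ≥ 0} is not regular. ∎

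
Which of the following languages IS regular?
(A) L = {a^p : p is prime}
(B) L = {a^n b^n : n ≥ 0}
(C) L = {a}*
(C) {a}*

(C) L = {a}* is regular.

This can be recognized by a finite automaton (DFA/NFA).
Regular expressions like {a}* define regular languages.

The other choices are not regular:
- {a^n b^n : n ≥ 0}: After pumping, the number of a's and b's become unequal
- {a^p : p is prime}: After pumping, the length becomes composite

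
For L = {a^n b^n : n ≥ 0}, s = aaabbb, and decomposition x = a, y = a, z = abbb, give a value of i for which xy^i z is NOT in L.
i = 0

xy⁰z = a · ε · abbb = aabbb; aabbb has 2 a's and 3 b's; 2 ≠ 3, so it is not in L.
(Other choices also work, e.g. i = 2, 3; only i = 1 is guaranteed to stay in L since xy¹z = s.)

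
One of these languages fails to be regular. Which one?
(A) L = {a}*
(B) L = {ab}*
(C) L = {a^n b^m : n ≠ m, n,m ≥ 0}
(C) {a^n b^m : n ≠ m, n,m ≥ 0}

(C) L = {a^n b^m : n ≠ m, n,m ≥ 0} is NOT regular.

The pumping lemma can be used to prove this:
After pumping a's, we can make n = m

The other languages are regular because they can be recognized by finite automata.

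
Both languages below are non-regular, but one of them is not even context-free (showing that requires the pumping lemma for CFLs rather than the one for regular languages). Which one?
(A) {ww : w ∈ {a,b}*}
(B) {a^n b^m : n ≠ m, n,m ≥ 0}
(A) {ww : w ∈ {a,b}*}

(A) {ww : w ∈ {a,b}*} requires the CFL pumping lemma.

- {a^n b^m : n ≠ m, n,m ≥ 0} is context-free (but not regular)
  • Can be shown non-regular with the regular pumping lemma
  • After pumping a's, we can make n = m

- {ww : w ∈ {a,b}*} is NOT context-free
  • Requires the CFL pumping lemma to prove
  • Even a PDA cannot compare two arbitrary halves symbol by symbol; CFL pumping on a^p b^p a^p b^p fails

The CFL pumping lemma is "stronger" in that it can prove non-membership
in the larger class of context-free languages.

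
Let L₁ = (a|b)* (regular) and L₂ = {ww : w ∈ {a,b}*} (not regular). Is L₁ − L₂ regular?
No — L₁ − L₂ is not regular.

L₁ − L₂ is the complement of {ww} within {a,b}*. If it were regular, its complement {ww} would be regular as well (regular languages are closed under complement) — contradiction. So L₁ − L₂ is not regular.

Note that the bare facts "L₁ regular, L₂ non-regular" do not settle the question by themselves: the closure of regular languages under ∪, ∩, complement and difference applies only when BOTH operands are regular. With a non-regular operand the result can come out regular or non-regular depending on the specific languages, so one has to work out L₁ − L₂ for this particular pair, as above.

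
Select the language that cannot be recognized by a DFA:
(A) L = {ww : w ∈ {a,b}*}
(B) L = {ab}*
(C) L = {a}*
(A) {ww : w ∈ {a,b}*}

(A) L = {ww : w ∈ {a,b}*} is NOT regular.

The pumping lemma can be used to prove this:
After pumping, the two halves no longer match

The other languages are regular because they can be recognized by finite automata.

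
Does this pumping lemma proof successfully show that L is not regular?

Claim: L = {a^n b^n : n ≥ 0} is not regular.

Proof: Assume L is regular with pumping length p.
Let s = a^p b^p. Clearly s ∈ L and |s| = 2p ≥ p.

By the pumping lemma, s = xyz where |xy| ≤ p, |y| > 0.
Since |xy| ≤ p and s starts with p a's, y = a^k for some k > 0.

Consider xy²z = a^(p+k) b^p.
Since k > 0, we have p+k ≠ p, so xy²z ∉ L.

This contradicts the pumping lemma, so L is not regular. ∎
The proof is correct.

This proof is valid because:
1. The string s = a^p b^p is correctly in L
2. The decomposition analysis is correct: y must consist only of a's
3. The contradiction is valid: pumping increases a's but not b's
4. The conclusion follows logically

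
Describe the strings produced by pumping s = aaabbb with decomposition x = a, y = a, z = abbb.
{xy^i z : i ≥ 0} = {a^(2+i) b^3 : i ≥ 0} = {aabbb, aaabbb, aaaabbb, ...}

With x = a, y = a, z = abbb: Starting with aaabbb and pumping the second 'a', we get strings with 2+i a's followed by 3 b's for i = 0, 1, 2, ...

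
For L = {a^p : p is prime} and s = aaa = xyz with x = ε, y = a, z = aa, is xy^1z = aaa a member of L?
Yes

xy¹z = ε · a · aa = aaa.
aaa has length 3, which is prime, so it is in L.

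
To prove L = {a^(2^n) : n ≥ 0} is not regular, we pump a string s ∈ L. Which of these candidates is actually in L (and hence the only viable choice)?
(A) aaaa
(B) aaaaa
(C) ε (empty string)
(A) aaaa

The pumping lemma is applied to a string s that lies in L, so first check membership of each option:
- (A) aaaa has length 4 = 2^2, so it is in L ✓
- (B) aaaaa has length 5, strictly between 2^2 = 4 and 2^3 = 8, so it is not in L ✗
- (C) ε has length 0, which is not a power of 2, so it is not in L ✗

Only (A) aaaa is in L, so it is the only candidate that could play the role of s.
(In a complete proof one picks s in terms of the pumping length p so that |s| ≥ p is guaranteed; a fixed string like aaaa illustrates the shape of such an s.)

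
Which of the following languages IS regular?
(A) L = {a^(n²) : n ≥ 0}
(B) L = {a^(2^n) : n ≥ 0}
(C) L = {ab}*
(C) {ab}*

(C) L = {ab}* is regular.

This can be recognized by a finite automaton (DFA/NFA).
Regular expressions like {ab}* define regular languages.

The other choices are not regular:
- {a^(2^n) : n ≥ 0}: After pumping, length is no longer a power of 2
- {a^(n²) : n ≥ 0}: After pumping, length is no longer a perfect square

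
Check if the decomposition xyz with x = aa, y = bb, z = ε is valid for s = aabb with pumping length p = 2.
Violated: |xy| ≤ p

The decomposition x = aa, y = bb, z = ε for s = aabb with p = 2
violates the constraint: |xy| ≤ p

|xy| = |aabb| = 4 > 2 = p. The decomposition puts too many characters in xy.

Pumping lemma constraints:
1. xyz = s (decomposition is valid)
2. |xy| ≤ p
3. |y| > 0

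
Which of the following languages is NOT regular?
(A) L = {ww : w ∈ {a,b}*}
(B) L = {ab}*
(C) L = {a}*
(A) {ww : w ∈ {a,b}*}

(A) L = {ww : w ∈ {a,b}*} is NOT regular.

The pumping lemma can be used to prove this:
After pumping, the two halves no longer match

The other languages are regular because they can be recognized by finite automata.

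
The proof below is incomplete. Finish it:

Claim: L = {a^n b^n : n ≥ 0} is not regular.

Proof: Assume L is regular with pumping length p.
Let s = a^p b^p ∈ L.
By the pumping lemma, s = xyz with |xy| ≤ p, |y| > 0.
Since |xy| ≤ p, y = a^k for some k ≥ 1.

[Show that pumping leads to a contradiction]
Consider xy²z = a^(p+k) b^p.

Since k ≥ 1, we have p + k > p.
So xy²z has more a's than b's: (p+k) a's vs p b's.
This means xy²z ∉ L because a^n b^n requires equal counts.

This contradicts the pumping lemma which states xy²z ∈ L.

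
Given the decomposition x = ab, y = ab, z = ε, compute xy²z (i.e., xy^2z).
ababab

Given x = 'ab', y = 'ab', z = '' and i = 2:

xy^2z = x + y·y·...·y (2 times) + z
       = 'ab' + 'ab'^2 + ''
       = 'ab' + 'abab' + ''
       = 'ababab'

The pumped string is 'ababab' with length 6.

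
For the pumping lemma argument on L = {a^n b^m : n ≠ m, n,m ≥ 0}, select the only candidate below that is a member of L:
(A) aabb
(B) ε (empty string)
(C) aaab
(C) aaab

The pumping lemma is applied to a string s that lies in L, so first check membership of each option:
- (A) aabb = a^2 b^2 has n = m = 2, so it is not in L ✗
- (B) ε = a^0 b^0 has n = m = 0, so it is not in L ✗
- (C) aaab = a^3 b^1 with 3 ≠ 1, so it is in L ✓

Only (C) aaab is in L, so it is the only candidate that could play the role of s.
(In a complete proof one picks s in terms of the pumping length p so that |s| ≥ p is guaranteed; a fixed string like aaab illustrates the shape of such an s.)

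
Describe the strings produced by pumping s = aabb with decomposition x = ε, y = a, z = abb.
{xy^i z : i ≥ 0} = {a^(i+1) b^2 : i ≥ 0} = {abb, aabb, aaabb, ...}

With x = ε, y = a, z = abb: Starting with aabb and pumping the first 'a' (z = abb keeps the second 'a'), we get strings with i+1 a's followed by 2 b's for i = 0, 1, 2, ...; note bb is not produced because z always contributes one a.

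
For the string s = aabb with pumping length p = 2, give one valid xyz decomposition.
x = 'a', y = 'a', z = 'bb'

For s = aabb and p = 2, one valid decomposition is:
- x = 'a' (length 1)
- y = 'a' (length 1)
- z = 'bb' (length 2)

Verification:
- xyz = 'a' + 'a' + 'bb' = aabb ✓
- |xy| = 2 ≤ 2 ✓
- |y| = 1 > 0 ✓

All pumping lemma constraints are satisfied.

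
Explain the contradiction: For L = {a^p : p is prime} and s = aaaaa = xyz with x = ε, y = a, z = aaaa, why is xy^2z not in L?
xy²z = aaaaaa ∉ L

Pumping with i = 2 replaces y = a by y² = aa:
- Original: s = xyz = aaaaa; aaaaa has length 5, which is prime, so it is in L
- Pumped: xy²z = ε · aa · aaaa = aaaaaa
- aaaaaa has length 6 = 2 × 3, which is not prime, so it is not in L

The pumping lemma would require xy²z ∈ L, so this decomposition yields a contradiction.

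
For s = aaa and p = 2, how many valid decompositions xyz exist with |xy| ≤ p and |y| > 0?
3

For s = 'aaa' with pumping length p = 2:

Constraints: |xy| ≤ 2, |y| > 0

Valid decompositions (|xy| ≤ p, |y| ≥ 1):
  • x='', y='a', z='aa'
  • x='a', y='a', z='a'
  • x='', y='aa', z='a'

Total count: 3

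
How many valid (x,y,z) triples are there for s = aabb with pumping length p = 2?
3

For s = 'aabb' with pumping length p = 2:

Constraints: |xy| ≤ 2, |y| > 0

Valid decompositions (|xy| ≤ p, |y| ≥ 1):
  • x='', y='a', z='abb'
  • x='a', y='a', z='bb'
  • x='', y='aa', z='bb'

Total count: 3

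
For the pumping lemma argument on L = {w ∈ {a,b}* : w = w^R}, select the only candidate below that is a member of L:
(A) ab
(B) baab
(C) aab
(B) baab

The pumping lemma is applied to a string s that lies in L, so first check membership of each option:
- (A) ab reversed is ba ≠ ab, so it is not a palindrome and is not in L ✗
- (B) baab reversed is baab, the same string, so it is a palindrome and is in L ✓
- (C) aab reversed is baa ≠ aab, so it is not a palindrome and is not in L ✗

Only (B) baab is in L, so it is the only candidate that could play the role of s.
(In a complete proof one picks s in terms of the pumping length p so that |s| ≥ p is guaranteed; a fixed string like baab illustrates the shape of such an s.)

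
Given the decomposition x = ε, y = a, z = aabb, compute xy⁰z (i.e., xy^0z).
aabb

Given x = '', y = 'a', z = 'aabb' and i = 0:

xy^0z = x + y·y·...·y (0 times) + z
       = '' + 'a'^0 + 'aabb'
       = '' + '' + 'aabb'
       = 'aabb'

The pumped string is 'aabb' with length 4.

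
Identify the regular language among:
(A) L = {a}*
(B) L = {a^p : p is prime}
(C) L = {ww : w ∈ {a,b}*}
(A) {a}*

(A) L = {a}* is regular.

This can be recognized by a finite automaton (DFA/NFA).
Regular expressions like {a}* define regular languages.

The other choices are not regular:
- {ww : w ∈ {a,b}*}: After pumping, the two halves no longer match
- {a^p : p is prime}: After pumping, the length becomes composite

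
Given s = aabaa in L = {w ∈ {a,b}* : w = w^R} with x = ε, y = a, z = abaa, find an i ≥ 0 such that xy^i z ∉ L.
i = 0

xy⁰z = ε · ε · abaa = abaa; abaa reversed is aaba ≠ abaa, so it is not a palindrome and is not in L.
(Other choices also work, e.g. i = 2, 3; only i = 1 is guaranteed to stay in L since xy¹z = s.)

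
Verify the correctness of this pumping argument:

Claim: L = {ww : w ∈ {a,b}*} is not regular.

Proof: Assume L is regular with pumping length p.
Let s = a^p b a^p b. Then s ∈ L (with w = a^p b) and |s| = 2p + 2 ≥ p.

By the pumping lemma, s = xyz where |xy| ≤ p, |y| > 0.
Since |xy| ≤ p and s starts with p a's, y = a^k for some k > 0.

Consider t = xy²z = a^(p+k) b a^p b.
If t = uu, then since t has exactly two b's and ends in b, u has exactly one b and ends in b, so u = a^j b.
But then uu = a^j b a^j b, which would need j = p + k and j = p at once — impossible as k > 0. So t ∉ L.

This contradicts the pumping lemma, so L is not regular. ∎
The proof is correct.

This proof is valid because:
1. s = a^p b a^p b is in L and is chosen in terms of p, so |s| ≥ p holds for every p
2. The decomposition analysis is correct: |xy| ≤ p forces y to lie inside the leading a's
3. The contradiction is valid: the argument shows a^(p+k) b a^p b cannot be split into two equal halves
4. The conclusion follows logically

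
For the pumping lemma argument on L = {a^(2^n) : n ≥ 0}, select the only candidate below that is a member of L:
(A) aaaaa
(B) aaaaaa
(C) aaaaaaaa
(C) aaaaaaaa

The pumping lemma is applied to a string s that lies in L, so first check membership of each option:
- (A) aaaaa has length 5, strictly between 2^2 = 4 and 2^3 = 8, so it is not in L ✗
- (B) aaaaaa has length 6, strictly between 2^2 = 4 and 2^3 = 8, so it is not in L ✗
- (C) aaaaaaaa has length 8 = 2^3, so it is in L ✓

Only (C) aaaaaaaa is in L, so it is the only candidate that could play the role of s.
(In a complete proof one picks s in terms of the pumping length p so that |s| ≥ p is guaranteed; a fixed string like aaaaaaaa illustrates the shape of such an s.)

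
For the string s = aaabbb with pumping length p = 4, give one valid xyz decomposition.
x = 'a', y = 'a', z = 'abbb'

For s = aaabbb and p = 4, one valid decomposition is:
- x = 'a' (length 1)
- y = 'a' (length 1)
- z = 'abbb' (length 4)

Verification:
- xyz = 'a' + 'a' + 'abbb' = aaabbb ✓
- |xy| = 2 ≤ 4 ✓
- |y| = 1 > 0 ✓

All pumping lemma constraints are satisfied.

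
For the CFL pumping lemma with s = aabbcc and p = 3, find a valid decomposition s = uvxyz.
u='aa', v='b', x='b', y='c', z='c'

For s = aabbcc with pumping length p = 3:

One valid decomposition:
- u = 'aa'
- v = 'b'
- x = 'b'
- y = 'c'
- z = 'c'

Verification:
- uvxyz = 'aa' + 'b' + 'b' + 'c' + 'c' = aabbcc ✓
- |vxy| = |'bbc'| = 3 ≤ 3 ✓
- |vy| = |'bc'| = 2 > 0 ✓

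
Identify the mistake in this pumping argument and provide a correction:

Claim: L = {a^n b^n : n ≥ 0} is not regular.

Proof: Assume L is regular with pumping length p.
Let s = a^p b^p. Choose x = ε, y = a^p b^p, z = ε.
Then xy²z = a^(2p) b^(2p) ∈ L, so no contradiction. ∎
Error: The decomposition violates |xy| ≤ p. With y = a^p b^p, |xy| = |y| = 2p > p. (The proof also miscomputes xy²z, which would be a^p b^p a^p b^p rather than a^(2p) b^(2p), and it wrongly treats one harmless decomposition as settling the matter — the prover does not get to choose the decomposition.)

Correction: The pumping lemma requires |xy| ≤ p, and the argument must handle every decomposition satisfying |xy| ≤ p, |y| ≥ 1. Since s starts with p a's, any such y consists only of a's, say y = a^k with k ≥ 1. Then xy²z = a^(p+k) b^p has unequal numbers of a's and b's, so xy²z ∉ L — the required contradiction.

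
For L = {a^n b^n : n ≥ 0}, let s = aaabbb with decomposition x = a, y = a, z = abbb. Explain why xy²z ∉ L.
xy²z = aaaabbb ∉ L

Pumping with i = 2 replaces y = a by y² = aa:
- Original: s = xyz = aaabbb; aaabbb = a^3 b^3 has equal counts (3 = 3), so it is in L
- Pumped: xy²z = a · aa · abbb = aaaabbb
- aaaabbb has 4 a's and 3 b's; 4 ≠ 3, so it is not in L

The pumping lemma would require xy²z ∈ L, so this decomposition yields a contradiction.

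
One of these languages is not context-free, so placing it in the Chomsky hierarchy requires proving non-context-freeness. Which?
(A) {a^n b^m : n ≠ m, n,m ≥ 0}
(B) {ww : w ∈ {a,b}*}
(B) {ww : w ∈ {a,b}*}

(B) {ww : w ∈ {a,b}*} requires the CFL pumping lemma.

- {a^n b^m : n ≠ m, n,m ≥ 0} is context-free (but not regular)
  • Can be shown non-regular with the regular pumping lemma
  • After pumping a's, we can make n = m

- {ww : w ∈ {a,b}*} is NOT context-free
  • Requires the CFL pumping lemma to prove
  • Cannot verify equality of two arbitrary substrings

The CFL pumping lemma is "stronger" in that it can prove non-membership
in the larger class of context-free languages.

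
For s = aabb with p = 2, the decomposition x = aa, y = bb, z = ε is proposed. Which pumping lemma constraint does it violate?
Violated: |xy| ≤ p

The decomposition x = aa, y = bb, z = ε for s = aabb with p = 2
violates the constraint: |xy| ≤ p

|xy| = |aabb| = 4 > 2 = p. The decomposition puts too many characters in xy.

Pumping lemma constraints:
1. xyz = s (decomposition is valid)
2. |xy| ≤ p
3. |y| > 0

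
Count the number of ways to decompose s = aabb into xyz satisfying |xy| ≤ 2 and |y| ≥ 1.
3

For s = 'aabb' with pumping length p = 2:

Constraints: |xy| ≤ 2, |y| > 0

Valid decompositions (|xy| ≤ p, |y| ≥ 1):
  • x='', y='a', z='abb'
  • x='a', y='a', z='bb'
  • x='', y='aa', z='bb'

Total count: 3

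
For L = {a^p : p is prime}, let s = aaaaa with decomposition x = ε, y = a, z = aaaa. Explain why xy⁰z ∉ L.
xy⁰z = aaaa ∉ L

Pumping with i = 0 replaces y = a by y⁰ = ε:
- Original: s = xyz = aaaaa; aaaaa has length 5, which is prime, so it is in L
- Pumped: xy⁰z = ε · ε · aaaa = aaaa
- aaaa has length 4 = 2 × 2, which is not prime, so it is not in L

The pumping lemma would require xy⁰z ∈ L, so this decomposition yields a contradiction.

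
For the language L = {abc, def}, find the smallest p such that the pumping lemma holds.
p = 4

For a finite language L, the pumping lemma holds vacuously if p > max|s| for s ∈ L.

The longest string in L = {abc, def} has length 3.
If p = 4, then no string s ∈ L has |s| ≥ p, so the condition is vacuously true.

The minimum pumping length is p = 4.

Why no smaller p works: for any p ≤ 3, the longest string s ∈ L has |s| = 3 ≥ p, so it would
have to be pumpable; but pumping up (i = 2, 3, ...) produces ever longer strings, which cannot all lie in the
finite language L. So the pumping property fails for every p ≤ 3.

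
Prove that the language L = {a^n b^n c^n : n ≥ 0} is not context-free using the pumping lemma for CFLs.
Assume for contradiction that L is context-free, and let p ≥ 1 be the pumping length given by the pumping lemma for CFLs.
Choose s = a^p b^p c^p. Then s ∈ L and |s| = 3p ≥ p.
By the CFL pumping lemma, s = uvxyz for some u, v, x, y, z with |vxy| ≤ p, |vy| ≥ 1, and uv^i xy^i z ∈ L for every i ≥ 0.

Because |vxy| ≤ p, the window vxy cannot contain both an a and a c: any substring of s containing both must include the entire block b^p plus at least one a and one c, so it has length ≥ p + 2 > p.
Hence at least one of the letters a, c does not occur in vy at all.

Take i = 0: the string uxz is obtained from s by deleting |vy| ≥ 1 symbols, so |uxz| = 3p − |vy| < 3p.
But the letter (a or c) that does not occur in vy still occurs exactly p times in uxz. Every string of L with exactly p copies of some letter is a^p b^p c^p, of length 3p. Since |uxz| < 3p, uxz ∉ L.

This contradicts the CFL pumping lemma, which requires uv^i xy^i z ∈ L for all i ≥ 0.
Hence L = {a^n b^n c^n : n ≥ 0} is not context-free. ∎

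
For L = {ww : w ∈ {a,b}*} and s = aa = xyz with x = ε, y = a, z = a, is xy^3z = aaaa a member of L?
Yes

xy³z = ε · aaa · a = aaaa.
aaaa splits into halves aa · aa, which are equal, so it is in L (w = aa).
(A single pumped string landing in L is not a contradiction by itself; a non-regularity proof needs some i for which xy^i z ∉ L, for every admissible decomposition.)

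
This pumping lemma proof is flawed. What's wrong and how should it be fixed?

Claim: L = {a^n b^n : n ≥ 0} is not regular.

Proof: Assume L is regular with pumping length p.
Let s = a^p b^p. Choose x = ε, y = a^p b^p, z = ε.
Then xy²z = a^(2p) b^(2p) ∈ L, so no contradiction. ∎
Error: The decomposition violates |xy| ≤ p. With y = a^p b^p, |xy| = |y| = 2p > p. (The proof also miscomputes xy²z, which would be a^p b^p a^p b^p rather than a^(2p) b^(2p), and it wrongly treats one harmless decomposition as settling the matter — the prover does not get to choose the decomposition.)

Correction: The pumping lemma requires |xy| ≤ p, and the argument must handle every decomposition satisfying |xy| ≤ p, |y| ≥ 1. Since s starts with p a's, any such y consists only of a's, say y = a^k with k ≥ 1. Then xy²z = a^(p+k) b^p has unequal numbers of a's and b's, so xy²z ∉ L — the required contradiction.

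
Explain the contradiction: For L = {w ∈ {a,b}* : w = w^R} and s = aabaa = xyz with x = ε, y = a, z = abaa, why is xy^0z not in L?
xy⁰z = abaa ∉ L

Pumping with i = 0 replaces y = a by y⁰ = ε:
- Original: s = xyz = aabaa; aabaa reversed is aabaa, the same string, so it is a palindrome and is in L
- Pumped: xy⁰z = ε · ε · abaa = abaa
- abaa reversed is aaba ≠ abaa, so it is not a palindrome and is not in L

The pumping lemma would require xy⁰z ∈ L, so this decomposition yields a contradiction.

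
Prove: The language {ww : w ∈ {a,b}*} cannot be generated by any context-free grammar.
Assume for contradiction that L is context-free, and let p ≥ 1 be the pumping length given by the pumping lemma for CFLs.
Choose s = a^p b^p a^p b^p. Then s ∈ L (take w = a^p b^p) and |s| = 4p ≥ p.
By the CFL pumping lemma, s = uvxyz for some u, v, x, y, z with |vxy| ≤ p, |vy| ≥ 1, and uv^i xy^i z ∈ L for every i ≥ 0.

Write s as four blocks A₁ B₁ A₂ B₂ with A₁ = A₂ = a^p and B₁ = B₂ = b^p. Since |vxy| ≤ p, the window vxy lies inside at most two adjacent blocks. Take i = 0 and let t = uxz, so |t| = 4p − |vy| with 1 ≤ |vy| ≤ p. If |t| is odd, t ∉ L immediately, so assume |vy| is even (hence |vy| ≥ 2) and |t|/2 = 2p − |vy|/2, which satisfies p ≤ |t|/2 ≤ 2p − 1.

Case 1 (vxy inside A₁B₁): t = a^(p−j) b^(p−l) a^p b^p with j + l = |vy|. The second half of t has length < 2p, so it is a suffix of the trailing a^p b^p and ends in b; the first half is a^(p−j) b^(p−l) a^((j+l)/2), which ends in a because (j+l)/2 ≥ 1. The halves differ, so t ∉ L.

Case 2 (vxy inside B₁A₂, straddling the middle): t = a^p b^(p−j) a^(p−l) b^p with j + l = |vy|. If t = ww, then w is a prefix of t of length ≥ p, so w begins with a^p; and w is a suffix of t of length ≥ p, so w ends with b^p. That forces |w| ≥ 2p, contradicting |w| = |t|/2 ≤ 2p − 1. So t ∉ L.

Case 3 (vxy inside A₂B₂): t = a^p b^p a^(p−j) b^(p−l) with j + l = |vy|. The first half of t is a prefix of a^p b^p, so it begins with a; the second half is b^((j+l)/2) a^(p−j) b^(p−l), which begins with b. The halves differ, so t ∉ L.

In every case uv⁰xy⁰z = uxz ∉ L.

This contradicts the CFL pumping lemma, which requires uv^i xy^i z ∈ L for all i ≥ 0.
Hence L = {ww : w ∈ {a,b}*} is not context-free. ∎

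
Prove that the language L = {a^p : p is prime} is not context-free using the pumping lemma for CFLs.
Assume for contradiction that L is context-free, and let p ≥ 1 be the pumping length given by the pumping lemma for CFLs.
Choose a prime q with q ≥ p and let s = a^q. Then s ∈ L and |s| = q ≥ p.
By the CFL pumping lemma, s = uvxyz for some u, v, x, y, z with |vxy| ≤ p, |vy| ≥ 1, and uv^i xy^i z ∈ L for every i ≥ 0.
All symbols are a's, so only lengths matter: let k = |vy|, with 1 ≤ k ≤ p. Then |uv^i xy^i z| = q + (i − 1)k.

Take i = q + 1: the length is q + qk = q(k + 1).
Both factors satisfy q ≥ 2 and k + 1 ≥ 2, so q(k + 1) is composite and uv^(q+1) xy^(q+1) z ∉ L.

This contradicts the CFL pumping lemma, which requires uv^i xy^i z ∈ L for all i ≥ 0.
Hence L = {a^p : p is prime} is not context-free. ∎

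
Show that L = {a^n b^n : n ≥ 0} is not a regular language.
Assume for contradiction that L is regular, and let p ≥ 1 be the pumping length given by the pumping lemma.
Choose s = a^p b^p. Then s ∈ L and |s| = 2p ≥ p.
By the pumping lemma, s = xyz for some x, y, z with |xy| ≤ p, |y| ≥ 1, and xy^i z ∈ L for every i ≥ 0.
Since |xy| ≤ p and the first p symbols of s are all a's, we must have y = a^k for some k with 1 ≤ k ≤ p.

Take i = 3: xy³z = a^(p + 2k) b^p.
This string has p + 2k a's but p b's, and p + 2k > p because k ≥ 1. So xy³z ∉ L.

This contradicts the pumping lemma, which requires xy^i z ∈ L for all i ≥ 0.
Hence L = {a^n b^n : n ≥ 0} is not regular. ∎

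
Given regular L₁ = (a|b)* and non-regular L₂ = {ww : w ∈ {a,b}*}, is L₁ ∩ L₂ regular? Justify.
No — L₁ ∩ L₂ is not regular.

(a|b)* is all strings over {a,b}, so L₁ ∩ L₂ = {ww : w ∈ {a,b}*} = L₂ itself, which is not regular (pump s = a^p b a^p b).

Note that the bare facts "L₁ regular, L₂ non-regular" do not settle the question by themselves: the closure of regular languages under ∪, ∩, complement and difference applies only when BOTH operands are regular. With a non-regular operand the result can come out regular or non-regular depending on the specific languages, so one has to work out L₁ ∩ L₂ for this particular pair, as above.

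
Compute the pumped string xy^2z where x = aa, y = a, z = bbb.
aaaabbb

Given x = 'aa', y = 'a', z = 'bbb' and i = 2:

xy^2z = x + y·y·...·y (2 times) + z
       = 'aa' + 'a'^2 + 'bbb'
       = 'aa' + 'aa' + 'bbb'
       = 'aaaabbb'

The pumped string is 'aaaabbb' with length 7.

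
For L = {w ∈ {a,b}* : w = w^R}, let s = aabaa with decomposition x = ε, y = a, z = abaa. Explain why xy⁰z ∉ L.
xy⁰z = abaa ∉ L

Pumping with i = 0 replaces y = a by y⁰ = ε:
- Original: s = xyz = aabaa; aabaa reversed is aabaa, the same string, so it is a palindrome and is in L
- Pumped: xy⁰z = ε · ε · abaa = abaa
- abaa reversed is aaba ≠ abaa, so it is not a palindrome and is not in L

The pumping lemma would require xy⁰z ∈ L, so this decomposition yields a contradiction.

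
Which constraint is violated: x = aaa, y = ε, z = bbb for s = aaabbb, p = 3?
Violated: |y| > 0

The decomposition x = aaa, y = ε, z = bbb for s = aaabbb with p = 3
violates the constraint: |y| > 0

|y| = 0, but the pumping lemma requires |y| > 0 (y must be non-empty).

Pumping lemma constraints:
1. xyz = s (decomposition is valid)
2. |xy| ≤ p
3. |y| > 0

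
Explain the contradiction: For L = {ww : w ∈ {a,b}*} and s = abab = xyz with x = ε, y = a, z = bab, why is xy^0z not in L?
xy⁰z = bab ∉ L

Pumping with i = 0 replaces y = a by y⁰ = ε:
- Original: s = xyz = abab; abab splits into halves ab · ab, which are equal, so it is in L (w = ab)
- Pumped: xy⁰z = ε · ε · bab = bab
- bab has odd length 3, so it cannot be written as ww and is not in L

The pumping lemma would require xy⁰z ∈ L, so this decomposition yields a contradiction.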